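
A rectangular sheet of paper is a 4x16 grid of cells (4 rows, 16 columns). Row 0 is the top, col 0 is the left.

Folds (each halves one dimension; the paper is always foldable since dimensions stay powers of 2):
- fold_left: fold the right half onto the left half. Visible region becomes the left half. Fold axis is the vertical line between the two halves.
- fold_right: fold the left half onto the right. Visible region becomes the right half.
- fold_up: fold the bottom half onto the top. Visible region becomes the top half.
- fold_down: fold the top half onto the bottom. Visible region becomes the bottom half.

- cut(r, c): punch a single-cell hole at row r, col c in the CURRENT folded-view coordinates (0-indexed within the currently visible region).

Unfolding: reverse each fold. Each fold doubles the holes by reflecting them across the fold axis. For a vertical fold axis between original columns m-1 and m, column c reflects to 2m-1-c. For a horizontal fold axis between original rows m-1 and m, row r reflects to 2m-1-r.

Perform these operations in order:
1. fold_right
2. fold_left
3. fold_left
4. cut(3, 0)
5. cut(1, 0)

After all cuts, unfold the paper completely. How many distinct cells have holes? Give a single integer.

Op 1 fold_right: fold axis v@8; visible region now rows[0,4) x cols[8,16) = 4x8
Op 2 fold_left: fold axis v@12; visible region now rows[0,4) x cols[8,12) = 4x4
Op 3 fold_left: fold axis v@10; visible region now rows[0,4) x cols[8,10) = 4x2
Op 4 cut(3, 0): punch at orig (3,8); cuts so far [(3, 8)]; region rows[0,4) x cols[8,10) = 4x2
Op 5 cut(1, 0): punch at orig (1,8); cuts so far [(1, 8), (3, 8)]; region rows[0,4) x cols[8,10) = 4x2
Unfold 1 (reflect across v@10): 4 holes -> [(1, 8), (1, 11), (3, 8), (3, 11)]
Unfold 2 (reflect across v@12): 8 holes -> [(1, 8), (1, 11), (1, 12), (1, 15), (3, 8), (3, 11), (3, 12), (3, 15)]
Unfold 3 (reflect across v@8): 16 holes -> [(1, 0), (1, 3), (1, 4), (1, 7), (1, 8), (1, 11), (1, 12), (1, 15), (3, 0), (3, 3), (3, 4), (3, 7), (3, 8), (3, 11), (3, 12), (3, 15)]

Answer: 16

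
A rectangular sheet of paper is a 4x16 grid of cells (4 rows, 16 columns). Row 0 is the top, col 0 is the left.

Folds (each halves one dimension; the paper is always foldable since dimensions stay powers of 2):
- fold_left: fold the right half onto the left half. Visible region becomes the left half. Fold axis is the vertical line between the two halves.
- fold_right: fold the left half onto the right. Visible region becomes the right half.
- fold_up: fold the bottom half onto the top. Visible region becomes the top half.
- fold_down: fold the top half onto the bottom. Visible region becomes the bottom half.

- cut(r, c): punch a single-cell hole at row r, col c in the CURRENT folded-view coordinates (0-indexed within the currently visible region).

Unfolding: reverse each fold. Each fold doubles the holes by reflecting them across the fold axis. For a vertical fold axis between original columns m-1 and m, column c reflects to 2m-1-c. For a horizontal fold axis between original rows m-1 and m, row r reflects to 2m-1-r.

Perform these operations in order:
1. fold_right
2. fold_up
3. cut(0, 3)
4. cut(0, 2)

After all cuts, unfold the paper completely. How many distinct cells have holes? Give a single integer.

Answer: 8

Derivation:
Op 1 fold_right: fold axis v@8; visible region now rows[0,4) x cols[8,16) = 4x8
Op 2 fold_up: fold axis h@2; visible region now rows[0,2) x cols[8,16) = 2x8
Op 3 cut(0, 3): punch at orig (0,11); cuts so far [(0, 11)]; region rows[0,2) x cols[8,16) = 2x8
Op 4 cut(0, 2): punch at orig (0,10); cuts so far [(0, 10), (0, 11)]; region rows[0,2) x cols[8,16) = 2x8
Unfold 1 (reflect across h@2): 4 holes -> [(0, 10), (0, 11), (3, 10), (3, 11)]
Unfold 2 (reflect across v@8): 8 holes -> [(0, 4), (0, 5), (0, 10), (0, 11), (3, 4), (3, 5), (3, 10), (3, 11)]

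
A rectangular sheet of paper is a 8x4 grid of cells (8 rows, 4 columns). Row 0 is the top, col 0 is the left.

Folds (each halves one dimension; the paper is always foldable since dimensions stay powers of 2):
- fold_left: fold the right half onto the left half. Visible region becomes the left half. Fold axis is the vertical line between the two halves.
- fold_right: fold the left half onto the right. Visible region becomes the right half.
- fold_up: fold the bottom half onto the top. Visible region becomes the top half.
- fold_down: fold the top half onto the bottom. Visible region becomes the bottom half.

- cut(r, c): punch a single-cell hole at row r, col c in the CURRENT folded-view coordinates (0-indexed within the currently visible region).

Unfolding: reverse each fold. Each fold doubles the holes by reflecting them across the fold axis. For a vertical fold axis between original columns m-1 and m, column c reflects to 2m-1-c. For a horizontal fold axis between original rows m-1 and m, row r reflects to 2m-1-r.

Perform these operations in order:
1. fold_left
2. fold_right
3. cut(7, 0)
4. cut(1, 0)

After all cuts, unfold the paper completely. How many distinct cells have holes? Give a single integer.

Answer: 8

Derivation:
Op 1 fold_left: fold axis v@2; visible region now rows[0,8) x cols[0,2) = 8x2
Op 2 fold_right: fold axis v@1; visible region now rows[0,8) x cols[1,2) = 8x1
Op 3 cut(7, 0): punch at orig (7,1); cuts so far [(7, 1)]; region rows[0,8) x cols[1,2) = 8x1
Op 4 cut(1, 0): punch at orig (1,1); cuts so far [(1, 1), (7, 1)]; region rows[0,8) x cols[1,2) = 8x1
Unfold 1 (reflect across v@1): 4 holes -> [(1, 0), (1, 1), (7, 0), (7, 1)]
Unfold 2 (reflect across v@2): 8 holes -> [(1, 0), (1, 1), (1, 2), (1, 3), (7, 0), (7, 1), (7, 2), (7, 3)]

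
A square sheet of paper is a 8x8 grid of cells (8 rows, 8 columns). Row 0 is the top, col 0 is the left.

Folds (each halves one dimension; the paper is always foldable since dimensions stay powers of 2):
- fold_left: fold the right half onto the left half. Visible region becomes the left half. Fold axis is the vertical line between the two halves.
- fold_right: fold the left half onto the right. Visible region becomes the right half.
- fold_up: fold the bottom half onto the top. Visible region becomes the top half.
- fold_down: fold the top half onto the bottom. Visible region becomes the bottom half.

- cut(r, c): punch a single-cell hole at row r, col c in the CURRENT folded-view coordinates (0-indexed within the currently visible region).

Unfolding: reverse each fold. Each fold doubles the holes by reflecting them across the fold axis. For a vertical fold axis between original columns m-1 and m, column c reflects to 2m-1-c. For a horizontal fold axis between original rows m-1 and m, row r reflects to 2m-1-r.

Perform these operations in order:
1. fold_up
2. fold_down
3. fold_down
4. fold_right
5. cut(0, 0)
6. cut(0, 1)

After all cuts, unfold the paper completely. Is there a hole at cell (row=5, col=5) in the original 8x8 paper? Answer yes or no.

Answer: yes

Derivation:
Op 1 fold_up: fold axis h@4; visible region now rows[0,4) x cols[0,8) = 4x8
Op 2 fold_down: fold axis h@2; visible region now rows[2,4) x cols[0,8) = 2x8
Op 3 fold_down: fold axis h@3; visible region now rows[3,4) x cols[0,8) = 1x8
Op 4 fold_right: fold axis v@4; visible region now rows[3,4) x cols[4,8) = 1x4
Op 5 cut(0, 0): punch at orig (3,4); cuts so far [(3, 4)]; region rows[3,4) x cols[4,8) = 1x4
Op 6 cut(0, 1): punch at orig (3,5); cuts so far [(3, 4), (3, 5)]; region rows[3,4) x cols[4,8) = 1x4
Unfold 1 (reflect across v@4): 4 holes -> [(3, 2), (3, 3), (3, 4), (3, 5)]
Unfold 2 (reflect across h@3): 8 holes -> [(2, 2), (2, 3), (2, 4), (2, 5), (3, 2), (3, 3), (3, 4), (3, 5)]
Unfold 3 (reflect across h@2): 16 holes -> [(0, 2), (0, 3), (0, 4), (0, 5), (1, 2), (1, 3), (1, 4), (1, 5), (2, 2), (2, 3), (2, 4), (2, 5), (3, 2), (3, 3), (3, 4), (3, 5)]
Unfold 4 (reflect across h@4): 32 holes -> [(0, 2), (0, 3), (0, 4), (0, 5), (1, 2), (1, 3), (1, 4), (1, 5), (2, 2), (2, 3), (2, 4), (2, 5), (3, 2), (3, 3), (3, 4), (3, 5), (4, 2), (4, 3), (4, 4), (4, 5), (5, 2), (5, 3), (5, 4), (5, 5), (6, 2), (6, 3), (6, 4), (6, 5), (7, 2), (7, 3), (7, 4), (7, 5)]
Holes: [(0, 2), (0, 3), (0, 4), (0, 5), (1, 2), (1, 3), (1, 4), (1, 5), (2, 2), (2, 3), (2, 4), (2, 5), (3, 2), (3, 3), (3, 4), (3, 5), (4, 2), (4, 3), (4, 4), (4, 5), (5, 2), (5, 3), (5, 4), (5, 5), (6, 2), (6, 3), (6, 4), (6, 5), (7, 2), (7, 3), (7, 4), (7, 5)]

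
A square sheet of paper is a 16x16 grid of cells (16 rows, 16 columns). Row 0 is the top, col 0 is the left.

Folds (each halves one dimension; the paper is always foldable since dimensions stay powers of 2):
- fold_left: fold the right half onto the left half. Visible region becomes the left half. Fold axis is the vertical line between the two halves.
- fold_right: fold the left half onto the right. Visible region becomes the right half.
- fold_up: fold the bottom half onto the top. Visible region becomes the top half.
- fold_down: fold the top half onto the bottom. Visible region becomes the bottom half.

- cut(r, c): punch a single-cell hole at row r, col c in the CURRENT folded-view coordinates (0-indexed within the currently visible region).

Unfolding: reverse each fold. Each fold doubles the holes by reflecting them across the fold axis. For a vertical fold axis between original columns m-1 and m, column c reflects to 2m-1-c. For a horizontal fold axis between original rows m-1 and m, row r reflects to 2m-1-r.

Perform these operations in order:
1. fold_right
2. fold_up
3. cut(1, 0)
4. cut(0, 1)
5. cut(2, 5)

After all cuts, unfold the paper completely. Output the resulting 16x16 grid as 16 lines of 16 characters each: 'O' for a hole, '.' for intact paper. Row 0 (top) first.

Op 1 fold_right: fold axis v@8; visible region now rows[0,16) x cols[8,16) = 16x8
Op 2 fold_up: fold axis h@8; visible region now rows[0,8) x cols[8,16) = 8x8
Op 3 cut(1, 0): punch at orig (1,8); cuts so far [(1, 8)]; region rows[0,8) x cols[8,16) = 8x8
Op 4 cut(0, 1): punch at orig (0,9); cuts so far [(0, 9), (1, 8)]; region rows[0,8) x cols[8,16) = 8x8
Op 5 cut(2, 5): punch at orig (2,13); cuts so far [(0, 9), (1, 8), (2, 13)]; region rows[0,8) x cols[8,16) = 8x8
Unfold 1 (reflect across h@8): 6 holes -> [(0, 9), (1, 8), (2, 13), (13, 13), (14, 8), (15, 9)]
Unfold 2 (reflect across v@8): 12 holes -> [(0, 6), (0, 9), (1, 7), (1, 8), (2, 2), (2, 13), (13, 2), (13, 13), (14, 7), (14, 8), (15, 6), (15, 9)]

Answer: ......O..O......
.......OO.......
..O..........O..
................
................
................
................
................
................
................
................
................
................
..O..........O..
.......OO.......
......O..O......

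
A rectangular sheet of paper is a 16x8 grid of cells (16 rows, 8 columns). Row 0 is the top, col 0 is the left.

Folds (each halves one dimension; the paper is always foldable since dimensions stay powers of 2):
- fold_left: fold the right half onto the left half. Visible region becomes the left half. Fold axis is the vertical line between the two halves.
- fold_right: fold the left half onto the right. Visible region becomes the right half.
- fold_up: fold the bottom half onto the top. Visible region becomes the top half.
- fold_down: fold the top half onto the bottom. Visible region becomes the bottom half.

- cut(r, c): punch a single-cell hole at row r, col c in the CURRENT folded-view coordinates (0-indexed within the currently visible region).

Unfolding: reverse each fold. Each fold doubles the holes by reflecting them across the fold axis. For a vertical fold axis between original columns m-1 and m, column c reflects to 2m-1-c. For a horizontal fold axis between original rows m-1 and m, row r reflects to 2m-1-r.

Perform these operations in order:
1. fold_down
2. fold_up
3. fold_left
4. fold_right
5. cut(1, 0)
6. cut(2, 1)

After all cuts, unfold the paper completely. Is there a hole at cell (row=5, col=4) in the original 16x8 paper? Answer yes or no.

Answer: yes

Derivation:
Op 1 fold_down: fold axis h@8; visible region now rows[8,16) x cols[0,8) = 8x8
Op 2 fold_up: fold axis h@12; visible region now rows[8,12) x cols[0,8) = 4x8
Op 3 fold_left: fold axis v@4; visible region now rows[8,12) x cols[0,4) = 4x4
Op 4 fold_right: fold axis v@2; visible region now rows[8,12) x cols[2,4) = 4x2
Op 5 cut(1, 0): punch at orig (9,2); cuts so far [(9, 2)]; region rows[8,12) x cols[2,4) = 4x2
Op 6 cut(2, 1): punch at orig (10,3); cuts so far [(9, 2), (10, 3)]; region rows[8,12) x cols[2,4) = 4x2
Unfold 1 (reflect across v@2): 4 holes -> [(9, 1), (9, 2), (10, 0), (10, 3)]
Unfold 2 (reflect across v@4): 8 holes -> [(9, 1), (9, 2), (9, 5), (9, 6), (10, 0), (10, 3), (10, 4), (10, 7)]
Unfold 3 (reflect across h@12): 16 holes -> [(9, 1), (9, 2), (9, 5), (9, 6), (10, 0), (10, 3), (10, 4), (10, 7), (13, 0), (13, 3), (13, 4), (13, 7), (14, 1), (14, 2), (14, 5), (14, 6)]
Unfold 4 (reflect across h@8): 32 holes -> [(1, 1), (1, 2), (1, 5), (1, 6), (2, 0), (2, 3), (2, 4), (2, 7), (5, 0), (5, 3), (5, 4), (5, 7), (6, 1), (6, 2), (6, 5), (6, 6), (9, 1), (9, 2), (9, 5), (9, 6), (10, 0), (10, 3), (10, 4), (10, 7), (13, 0), (13, 3), (13, 4), (13, 7), (14, 1), (14, 2), (14, 5), (14, 6)]
Holes: [(1, 1), (1, 2), (1, 5), (1, 6), (2, 0), (2, 3), (2, 4), (2, 7), (5, 0), (5, 3), (5, 4), (5, 7), (6, 1), (6, 2), (6, 5), (6, 6), (9, 1), (9, 2), (9, 5), (9, 6), (10, 0), (10, 3), (10, 4), (10, 7), (13, 0), (13, 3), (13, 4), (13, 7), (14, 1), (14, 2), (14, 5), (14, 6)]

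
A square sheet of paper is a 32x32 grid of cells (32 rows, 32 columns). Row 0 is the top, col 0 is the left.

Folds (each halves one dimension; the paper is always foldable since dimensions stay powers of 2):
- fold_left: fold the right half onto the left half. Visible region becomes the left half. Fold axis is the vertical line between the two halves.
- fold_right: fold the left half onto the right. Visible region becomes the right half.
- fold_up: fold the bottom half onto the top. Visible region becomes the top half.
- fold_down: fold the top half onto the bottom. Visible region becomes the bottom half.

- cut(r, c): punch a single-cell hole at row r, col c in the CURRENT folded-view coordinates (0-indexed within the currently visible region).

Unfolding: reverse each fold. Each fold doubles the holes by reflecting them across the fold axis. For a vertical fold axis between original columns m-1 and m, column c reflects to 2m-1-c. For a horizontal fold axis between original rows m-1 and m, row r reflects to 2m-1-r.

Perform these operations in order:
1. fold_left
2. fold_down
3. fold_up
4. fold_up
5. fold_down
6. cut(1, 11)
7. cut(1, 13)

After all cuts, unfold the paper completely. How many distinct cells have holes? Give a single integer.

Op 1 fold_left: fold axis v@16; visible region now rows[0,32) x cols[0,16) = 32x16
Op 2 fold_down: fold axis h@16; visible region now rows[16,32) x cols[0,16) = 16x16
Op 3 fold_up: fold axis h@24; visible region now rows[16,24) x cols[0,16) = 8x16
Op 4 fold_up: fold axis h@20; visible region now rows[16,20) x cols[0,16) = 4x16
Op 5 fold_down: fold axis h@18; visible region now rows[18,20) x cols[0,16) = 2x16
Op 6 cut(1, 11): punch at orig (19,11); cuts so far [(19, 11)]; region rows[18,20) x cols[0,16) = 2x16
Op 7 cut(1, 13): punch at orig (19,13); cuts so far [(19, 11), (19, 13)]; region rows[18,20) x cols[0,16) = 2x16
Unfold 1 (reflect across h@18): 4 holes -> [(16, 11), (16, 13), (19, 11), (19, 13)]
Unfold 2 (reflect across h@20): 8 holes -> [(16, 11), (16, 13), (19, 11), (19, 13), (20, 11), (20, 13), (23, 11), (23, 13)]
Unfold 3 (reflect across h@24): 16 holes -> [(16, 11), (16, 13), (19, 11), (19, 13), (20, 11), (20, 13), (23, 11), (23, 13), (24, 11), (24, 13), (27, 11), (27, 13), (28, 11), (28, 13), (31, 11), (31, 13)]
Unfold 4 (reflect across h@16): 32 holes -> [(0, 11), (0, 13), (3, 11), (3, 13), (4, 11), (4, 13), (7, 11), (7, 13), (8, 11), (8, 13), (11, 11), (11, 13), (12, 11), (12, 13), (15, 11), (15, 13), (16, 11), (16, 13), (19, 11), (19, 13), (20, 11), (20, 13), (23, 11), (23, 13), (24, 11), (24, 13), (27, 11), (27, 13), (28, 11), (28, 13), (31, 11), (31, 13)]
Unfold 5 (reflect across v@16): 64 holes -> [(0, 11), (0, 13), (0, 18), (0, 20), (3, 11), (3, 13), (3, 18), (3, 20), (4, 11), (4, 13), (4, 18), (4, 20), (7, 11), (7, 13), (7, 18), (7, 20), (8, 11), (8, 13), (8, 18), (8, 20), (11, 11), (11, 13), (11, 18), (11, 20), (12, 11), (12, 13), (12, 18), (12, 20), (15, 11), (15, 13), (15, 18), (15, 20), (16, 11), (16, 13), (16, 18), (16, 20), (19, 11), (19, 13), (19, 18), (19, 20), (20, 11), (20, 13), (20, 18), (20, 20), (23, 11), (23, 13), (23, 18), (23, 20), (24, 11), (24, 13), (24, 18), (24, 20), (27, 11), (27, 13), (27, 18), (27, 20), (28, 11), (28, 13), (28, 18), (28, 20), (31, 11), (31, 13), (31, 18), (31, 20)]

Answer: 64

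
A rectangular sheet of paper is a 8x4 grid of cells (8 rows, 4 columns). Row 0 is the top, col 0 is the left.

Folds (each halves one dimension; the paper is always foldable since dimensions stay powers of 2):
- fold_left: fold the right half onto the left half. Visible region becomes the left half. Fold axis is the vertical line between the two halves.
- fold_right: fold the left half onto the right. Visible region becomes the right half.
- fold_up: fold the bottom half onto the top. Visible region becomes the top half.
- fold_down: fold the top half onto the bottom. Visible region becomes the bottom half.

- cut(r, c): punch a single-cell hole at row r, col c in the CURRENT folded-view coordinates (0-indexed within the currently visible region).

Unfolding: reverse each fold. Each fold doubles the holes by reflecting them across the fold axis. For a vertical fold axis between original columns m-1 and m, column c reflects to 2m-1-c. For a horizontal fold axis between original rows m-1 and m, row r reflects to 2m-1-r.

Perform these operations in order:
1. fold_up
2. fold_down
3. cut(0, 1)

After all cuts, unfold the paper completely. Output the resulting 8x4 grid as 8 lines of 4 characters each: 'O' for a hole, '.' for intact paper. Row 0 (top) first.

Op 1 fold_up: fold axis h@4; visible region now rows[0,4) x cols[0,4) = 4x4
Op 2 fold_down: fold axis h@2; visible region now rows[2,4) x cols[0,4) = 2x4
Op 3 cut(0, 1): punch at orig (2,1); cuts so far [(2, 1)]; region rows[2,4) x cols[0,4) = 2x4
Unfold 1 (reflect across h@2): 2 holes -> [(1, 1), (2, 1)]
Unfold 2 (reflect across h@4): 4 holes -> [(1, 1), (2, 1), (5, 1), (6, 1)]

Answer: ....
.O..
.O..
....
....
.O..
.O..
....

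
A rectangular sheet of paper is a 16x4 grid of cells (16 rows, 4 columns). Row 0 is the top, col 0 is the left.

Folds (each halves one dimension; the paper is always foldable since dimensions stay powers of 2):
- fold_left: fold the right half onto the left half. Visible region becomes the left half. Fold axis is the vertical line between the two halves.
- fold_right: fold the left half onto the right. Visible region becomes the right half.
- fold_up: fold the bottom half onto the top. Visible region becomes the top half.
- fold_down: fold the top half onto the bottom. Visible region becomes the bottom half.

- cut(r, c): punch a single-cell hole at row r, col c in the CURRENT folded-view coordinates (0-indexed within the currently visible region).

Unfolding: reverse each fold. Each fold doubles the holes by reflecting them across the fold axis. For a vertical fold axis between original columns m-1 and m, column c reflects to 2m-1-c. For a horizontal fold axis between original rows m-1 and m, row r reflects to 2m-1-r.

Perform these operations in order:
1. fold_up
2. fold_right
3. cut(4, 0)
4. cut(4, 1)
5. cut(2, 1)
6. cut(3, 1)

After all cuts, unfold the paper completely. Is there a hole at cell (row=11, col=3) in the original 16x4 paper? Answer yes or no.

Op 1 fold_up: fold axis h@8; visible region now rows[0,8) x cols[0,4) = 8x4
Op 2 fold_right: fold axis v@2; visible region now rows[0,8) x cols[2,4) = 8x2
Op 3 cut(4, 0): punch at orig (4,2); cuts so far [(4, 2)]; region rows[0,8) x cols[2,4) = 8x2
Op 4 cut(4, 1): punch at orig (4,3); cuts so far [(4, 2), (4, 3)]; region rows[0,8) x cols[2,4) = 8x2
Op 5 cut(2, 1): punch at orig (2,3); cuts so far [(2, 3), (4, 2), (4, 3)]; region rows[0,8) x cols[2,4) = 8x2
Op 6 cut(3, 1): punch at orig (3,3); cuts so far [(2, 3), (3, 3), (4, 2), (4, 3)]; region rows[0,8) x cols[2,4) = 8x2
Unfold 1 (reflect across v@2): 8 holes -> [(2, 0), (2, 3), (3, 0), (3, 3), (4, 0), (4, 1), (4, 2), (4, 3)]
Unfold 2 (reflect across h@8): 16 holes -> [(2, 0), (2, 3), (3, 0), (3, 3), (4, 0), (4, 1), (4, 2), (4, 3), (11, 0), (11, 1), (11, 2), (11, 3), (12, 0), (12, 3), (13, 0), (13, 3)]
Holes: [(2, 0), (2, 3), (3, 0), (3, 3), (4, 0), (4, 1), (4, 2), (4, 3), (11, 0), (11, 1), (11, 2), (11, 3), (12, 0), (12, 3), (13, 0), (13, 3)]

Answer: yes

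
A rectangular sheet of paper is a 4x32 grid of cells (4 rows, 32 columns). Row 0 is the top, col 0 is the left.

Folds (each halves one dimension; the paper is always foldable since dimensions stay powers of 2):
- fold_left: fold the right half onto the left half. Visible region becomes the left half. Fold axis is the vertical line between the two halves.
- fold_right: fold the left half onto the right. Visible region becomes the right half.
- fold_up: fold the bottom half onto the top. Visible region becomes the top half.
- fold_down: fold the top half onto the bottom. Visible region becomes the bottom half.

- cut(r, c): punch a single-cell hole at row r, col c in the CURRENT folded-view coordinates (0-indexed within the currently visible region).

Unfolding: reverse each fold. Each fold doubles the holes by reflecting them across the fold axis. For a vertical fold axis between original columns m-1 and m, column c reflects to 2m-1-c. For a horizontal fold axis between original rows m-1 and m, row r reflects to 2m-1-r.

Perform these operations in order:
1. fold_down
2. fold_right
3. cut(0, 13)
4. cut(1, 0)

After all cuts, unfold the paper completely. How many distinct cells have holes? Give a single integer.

Op 1 fold_down: fold axis h@2; visible region now rows[2,4) x cols[0,32) = 2x32
Op 2 fold_right: fold axis v@16; visible region now rows[2,4) x cols[16,32) = 2x16
Op 3 cut(0, 13): punch at orig (2,29); cuts so far [(2, 29)]; region rows[2,4) x cols[16,32) = 2x16
Op 4 cut(1, 0): punch at orig (3,16); cuts so far [(2, 29), (3, 16)]; region rows[2,4) x cols[16,32) = 2x16
Unfold 1 (reflect across v@16): 4 holes -> [(2, 2), (2, 29), (3, 15), (3, 16)]
Unfold 2 (reflect across h@2): 8 holes -> [(0, 15), (0, 16), (1, 2), (1, 29), (2, 2), (2, 29), (3, 15), (3, 16)]

Answer: 8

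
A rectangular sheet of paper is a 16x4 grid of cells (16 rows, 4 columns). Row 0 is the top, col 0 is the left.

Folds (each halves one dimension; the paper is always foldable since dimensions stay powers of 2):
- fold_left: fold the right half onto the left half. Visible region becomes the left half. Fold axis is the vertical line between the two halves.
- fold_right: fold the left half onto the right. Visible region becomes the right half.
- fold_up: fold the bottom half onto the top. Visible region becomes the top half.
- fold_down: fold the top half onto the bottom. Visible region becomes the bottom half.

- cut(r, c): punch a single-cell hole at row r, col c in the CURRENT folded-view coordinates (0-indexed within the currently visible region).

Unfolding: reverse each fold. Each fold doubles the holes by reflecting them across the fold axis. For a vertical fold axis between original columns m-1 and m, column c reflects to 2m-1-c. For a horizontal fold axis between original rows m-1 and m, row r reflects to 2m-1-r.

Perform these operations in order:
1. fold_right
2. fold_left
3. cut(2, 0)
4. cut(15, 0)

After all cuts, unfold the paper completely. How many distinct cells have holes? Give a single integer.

Op 1 fold_right: fold axis v@2; visible region now rows[0,16) x cols[2,4) = 16x2
Op 2 fold_left: fold axis v@3; visible region now rows[0,16) x cols[2,3) = 16x1
Op 3 cut(2, 0): punch at orig (2,2); cuts so far [(2, 2)]; region rows[0,16) x cols[2,3) = 16x1
Op 4 cut(15, 0): punch at orig (15,2); cuts so far [(2, 2), (15, 2)]; region rows[0,16) x cols[2,3) = 16x1
Unfold 1 (reflect across v@3): 4 holes -> [(2, 2), (2, 3), (15, 2), (15, 3)]
Unfold 2 (reflect across v@2): 8 holes -> [(2, 0), (2, 1), (2, 2), (2, 3), (15, 0), (15, 1), (15, 2), (15, 3)]

Answer: 8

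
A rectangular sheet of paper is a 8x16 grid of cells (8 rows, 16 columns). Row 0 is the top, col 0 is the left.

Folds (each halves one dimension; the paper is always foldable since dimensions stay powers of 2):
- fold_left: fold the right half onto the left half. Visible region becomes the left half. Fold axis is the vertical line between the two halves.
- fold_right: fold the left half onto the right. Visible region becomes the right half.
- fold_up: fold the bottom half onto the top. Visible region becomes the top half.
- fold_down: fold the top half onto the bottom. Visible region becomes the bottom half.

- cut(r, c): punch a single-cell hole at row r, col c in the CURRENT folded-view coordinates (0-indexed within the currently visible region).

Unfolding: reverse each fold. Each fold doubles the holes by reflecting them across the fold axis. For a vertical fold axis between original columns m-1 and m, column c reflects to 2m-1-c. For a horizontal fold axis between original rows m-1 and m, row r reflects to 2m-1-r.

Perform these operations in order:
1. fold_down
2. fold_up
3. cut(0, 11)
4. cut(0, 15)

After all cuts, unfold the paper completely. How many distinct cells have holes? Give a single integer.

Answer: 8

Derivation:
Op 1 fold_down: fold axis h@4; visible region now rows[4,8) x cols[0,16) = 4x16
Op 2 fold_up: fold axis h@6; visible region now rows[4,6) x cols[0,16) = 2x16
Op 3 cut(0, 11): punch at orig (4,11); cuts so far [(4, 11)]; region rows[4,6) x cols[0,16) = 2x16
Op 4 cut(0, 15): punch at orig (4,15); cuts so far [(4, 11), (4, 15)]; region rows[4,6) x cols[0,16) = 2x16
Unfold 1 (reflect across h@6): 4 holes -> [(4, 11), (4, 15), (7, 11), (7, 15)]
Unfold 2 (reflect across h@4): 8 holes -> [(0, 11), (0, 15), (3, 11), (3, 15), (4, 11), (4, 15), (7, 11), (7, 15)]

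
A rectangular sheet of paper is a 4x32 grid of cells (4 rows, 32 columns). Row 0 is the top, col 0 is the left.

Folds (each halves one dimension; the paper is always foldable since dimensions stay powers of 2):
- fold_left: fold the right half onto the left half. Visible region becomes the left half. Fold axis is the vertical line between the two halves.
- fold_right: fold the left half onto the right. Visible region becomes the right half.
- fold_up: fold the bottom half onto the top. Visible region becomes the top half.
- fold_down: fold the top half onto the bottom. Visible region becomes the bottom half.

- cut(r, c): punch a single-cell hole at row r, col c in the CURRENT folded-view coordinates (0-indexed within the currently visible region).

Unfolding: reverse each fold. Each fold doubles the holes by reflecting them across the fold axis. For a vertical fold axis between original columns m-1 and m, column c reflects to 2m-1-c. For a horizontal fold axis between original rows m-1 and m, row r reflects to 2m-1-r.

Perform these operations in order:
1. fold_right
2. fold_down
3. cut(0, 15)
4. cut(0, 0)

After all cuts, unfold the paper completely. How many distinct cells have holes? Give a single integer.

Answer: 8

Derivation:
Op 1 fold_right: fold axis v@16; visible region now rows[0,4) x cols[16,32) = 4x16
Op 2 fold_down: fold axis h@2; visible region now rows[2,4) x cols[16,32) = 2x16
Op 3 cut(0, 15): punch at orig (2,31); cuts so far [(2, 31)]; region rows[2,4) x cols[16,32) = 2x16
Op 4 cut(0, 0): punch at orig (2,16); cuts so far [(2, 16), (2, 31)]; region rows[2,4) x cols[16,32) = 2x16
Unfold 1 (reflect across h@2): 4 holes -> [(1, 16), (1, 31), (2, 16), (2, 31)]
Unfold 2 (reflect across v@16): 8 holes -> [(1, 0), (1, 15), (1, 16), (1, 31), (2, 0), (2, 15), (2, 16), (2, 31)]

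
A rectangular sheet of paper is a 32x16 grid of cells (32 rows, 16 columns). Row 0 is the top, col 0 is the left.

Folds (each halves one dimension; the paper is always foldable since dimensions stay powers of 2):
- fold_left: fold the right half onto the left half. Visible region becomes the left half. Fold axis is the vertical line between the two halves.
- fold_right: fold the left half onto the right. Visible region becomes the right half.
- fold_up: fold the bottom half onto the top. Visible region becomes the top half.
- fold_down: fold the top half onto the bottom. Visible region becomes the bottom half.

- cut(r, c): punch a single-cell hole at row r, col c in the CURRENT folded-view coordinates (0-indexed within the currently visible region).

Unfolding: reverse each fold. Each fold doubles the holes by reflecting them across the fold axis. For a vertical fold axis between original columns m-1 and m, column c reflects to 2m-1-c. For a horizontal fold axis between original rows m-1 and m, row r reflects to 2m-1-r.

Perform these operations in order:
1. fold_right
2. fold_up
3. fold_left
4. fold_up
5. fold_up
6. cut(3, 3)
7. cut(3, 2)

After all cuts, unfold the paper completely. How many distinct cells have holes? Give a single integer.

Answer: 64

Derivation:
Op 1 fold_right: fold axis v@8; visible region now rows[0,32) x cols[8,16) = 32x8
Op 2 fold_up: fold axis h@16; visible region now rows[0,16) x cols[8,16) = 16x8
Op 3 fold_left: fold axis v@12; visible region now rows[0,16) x cols[8,12) = 16x4
Op 4 fold_up: fold axis h@8; visible region now rows[0,8) x cols[8,12) = 8x4
Op 5 fold_up: fold axis h@4; visible region now rows[0,4) x cols[8,12) = 4x4
Op 6 cut(3, 3): punch at orig (3,11); cuts so far [(3, 11)]; region rows[0,4) x cols[8,12) = 4x4
Op 7 cut(3, 2): punch at orig (3,10); cuts so far [(3, 10), (3, 11)]; region rows[0,4) x cols[8,12) = 4x4
Unfold 1 (reflect across h@4): 4 holes -> [(3, 10), (3, 11), (4, 10), (4, 11)]
Unfold 2 (reflect across h@8): 8 holes -> [(3, 10), (3, 11), (4, 10), (4, 11), (11, 10), (11, 11), (12, 10), (12, 11)]
Unfold 3 (reflect across v@12): 16 holes -> [(3, 10), (3, 11), (3, 12), (3, 13), (4, 10), (4, 11), (4, 12), (4, 13), (11, 10), (11, 11), (11, 12), (11, 13), (12, 10), (12, 11), (12, 12), (12, 13)]
Unfold 4 (reflect across h@16): 32 holes -> [(3, 10), (3, 11), (3, 12), (3, 13), (4, 10), (4, 11), (4, 12), (4, 13), (11, 10), (11, 11), (11, 12), (11, 13), (12, 10), (12, 11), (12, 12), (12, 13), (19, 10), (19, 11), (19, 12), (19, 13), (20, 10), (20, 11), (20, 12), (20, 13), (27, 10), (27, 11), (27, 12), (27, 13), (28, 10), (28, 11), (28, 12), (28, 13)]
Unfold 5 (reflect across v@8): 64 holes -> [(3, 2), (3, 3), (3, 4), (3, 5), (3, 10), (3, 11), (3, 12), (3, 13), (4, 2), (4, 3), (4, 4), (4, 5), (4, 10), (4, 11), (4, 12), (4, 13), (11, 2), (11, 3), (11, 4), (11, 5), (11, 10), (11, 11), (11, 12), (11, 13), (12, 2), (12, 3), (12, 4), (12, 5), (12, 10), (12, 11), (12, 12), (12, 13), (19, 2), (19, 3), (19, 4), (19, 5), (19, 10), (19, 11), (19, 12), (19, 13), (20, 2), (20, 3), (20, 4), (20, 5), (20, 10), (20, 11), (20, 12), (20, 13), (27, 2), (27, 3), (27, 4), (27, 5), (27, 10), (27, 11), (27, 12), (27, 13), (28, 2), (28, 3), (28, 4), (28, 5), (28, 10), (28, 11), (28, 12), (28, 13)]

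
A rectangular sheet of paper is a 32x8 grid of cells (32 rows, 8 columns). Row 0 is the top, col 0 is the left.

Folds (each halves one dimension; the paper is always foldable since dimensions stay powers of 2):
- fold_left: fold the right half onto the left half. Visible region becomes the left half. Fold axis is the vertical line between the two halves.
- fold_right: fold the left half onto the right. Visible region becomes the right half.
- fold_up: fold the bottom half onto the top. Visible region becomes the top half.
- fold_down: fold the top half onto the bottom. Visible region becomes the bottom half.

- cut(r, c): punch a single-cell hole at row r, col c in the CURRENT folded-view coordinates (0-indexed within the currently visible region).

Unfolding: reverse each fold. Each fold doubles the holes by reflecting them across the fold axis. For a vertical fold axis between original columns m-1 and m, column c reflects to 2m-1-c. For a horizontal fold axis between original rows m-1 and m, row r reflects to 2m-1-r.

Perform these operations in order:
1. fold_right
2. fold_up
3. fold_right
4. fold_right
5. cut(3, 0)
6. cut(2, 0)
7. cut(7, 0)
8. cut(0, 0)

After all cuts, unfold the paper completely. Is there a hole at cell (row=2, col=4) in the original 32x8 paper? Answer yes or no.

Answer: yes

Derivation:
Op 1 fold_right: fold axis v@4; visible region now rows[0,32) x cols[4,8) = 32x4
Op 2 fold_up: fold axis h@16; visible region now rows[0,16) x cols[4,8) = 16x4
Op 3 fold_right: fold axis v@6; visible region now rows[0,16) x cols[6,8) = 16x2
Op 4 fold_right: fold axis v@7; visible region now rows[0,16) x cols[7,8) = 16x1
Op 5 cut(3, 0): punch at orig (3,7); cuts so far [(3, 7)]; region rows[0,16) x cols[7,8) = 16x1
Op 6 cut(2, 0): punch at orig (2,7); cuts so far [(2, 7), (3, 7)]; region rows[0,16) x cols[7,8) = 16x1
Op 7 cut(7, 0): punch at orig (7,7); cuts so far [(2, 7), (3, 7), (7, 7)]; region rows[0,16) x cols[7,8) = 16x1
Op 8 cut(0, 0): punch at orig (0,7); cuts so far [(0, 7), (2, 7), (3, 7), (7, 7)]; region rows[0,16) x cols[7,8) = 16x1
Unfold 1 (reflect across v@7): 8 holes -> [(0, 6), (0, 7), (2, 6), (2, 7), (3, 6), (3, 7), (7, 6), (7, 7)]
Unfold 2 (reflect across v@6): 16 holes -> [(0, 4), (0, 5), (0, 6), (0, 7), (2, 4), (2, 5), (2, 6), (2, 7), (3, 4), (3, 5), (3, 6), (3, 7), (7, 4), (7, 5), (7, 6), (7, 7)]
Unfold 3 (reflect across h@16): 32 holes -> [(0, 4), (0, 5), (0, 6), (0, 7), (2, 4), (2, 5), (2, 6), (2, 7), (3, 4), (3, 5), (3, 6), (3, 7), (7, 4), (7, 5), (7, 6), (7, 7), (24, 4), (24, 5), (24, 6), (24, 7), (28, 4), (28, 5), (28, 6), (28, 7), (29, 4), (29, 5), (29, 6), (29, 7), (31, 4), (31, 5), (31, 6), (31, 7)]
Unfold 4 (reflect across v@4): 64 holes -> [(0, 0), (0, 1), (0, 2), (0, 3), (0, 4), (0, 5), (0, 6), (0, 7), (2, 0), (2, 1), (2, 2), (2, 3), (2, 4), (2, 5), (2, 6), (2, 7), (3, 0), (3, 1), (3, 2), (3, 3), (3, 4), (3, 5), (3, 6), (3, 7), (7, 0), (7, 1), (7, 2), (7, 3), (7, 4), (7, 5), (7, 6), (7, 7), (24, 0), (24, 1), (24, 2), (24, 3), (24, 4), (24, 5), (24, 6), (24, 7), (28, 0), (28, 1), (28, 2), (28, 3), (28, 4), (28, 5), (28, 6), (28, 7), (29, 0), (29, 1), (29, 2), (29, 3), (29, 4), (29, 5), (29, 6), (29, 7), (31, 0), (31, 1), (31, 2), (31, 3), (31, 4), (31, 5), (31, 6), (31, 7)]
Holes: [(0, 0), (0, 1), (0, 2), (0, 3), (0, 4), (0, 5), (0, 6), (0, 7), (2, 0), (2, 1), (2, 2), (2, 3), (2, 4), (2, 5), (2, 6), (2, 7), (3, 0), (3, 1), (3, 2), (3, 3), (3, 4), (3, 5), (3, 6), (3, 7), (7, 0), (7, 1), (7, 2), (7, 3), (7, 4), (7, 5), (7, 6), (7, 7), (24, 0), (24, 1), (24, 2), (24, 3), (24, 4), (24, 5), (24, 6), (24, 7), (28, 0), (28, 1), (28, 2), (28, 3), (28, 4), (28, 5), (28, 6), (28, 7), (29, 0), (29, 1), (29, 2), (29, 3), (29, 4), (29, 5), (29, 6), (29, 7), (31, 0), (31, 1), (31, 2), (31, 3), (31, 4), (31, 5), (31, 6), (31, 7)]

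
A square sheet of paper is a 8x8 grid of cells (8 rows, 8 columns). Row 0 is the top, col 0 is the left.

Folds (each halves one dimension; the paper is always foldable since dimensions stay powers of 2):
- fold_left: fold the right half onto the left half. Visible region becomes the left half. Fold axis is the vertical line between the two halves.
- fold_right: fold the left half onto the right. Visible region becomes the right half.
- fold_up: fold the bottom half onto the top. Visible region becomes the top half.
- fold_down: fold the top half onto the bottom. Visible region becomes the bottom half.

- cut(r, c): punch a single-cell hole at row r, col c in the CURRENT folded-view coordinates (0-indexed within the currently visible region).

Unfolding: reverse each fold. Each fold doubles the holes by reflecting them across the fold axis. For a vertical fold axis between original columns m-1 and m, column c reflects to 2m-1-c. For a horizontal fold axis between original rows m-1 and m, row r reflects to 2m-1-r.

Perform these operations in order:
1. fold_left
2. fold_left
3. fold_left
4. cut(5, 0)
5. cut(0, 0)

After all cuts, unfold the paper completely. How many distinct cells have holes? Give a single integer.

Answer: 16

Derivation:
Op 1 fold_left: fold axis v@4; visible region now rows[0,8) x cols[0,4) = 8x4
Op 2 fold_left: fold axis v@2; visible region now rows[0,8) x cols[0,2) = 8x2
Op 3 fold_left: fold axis v@1; visible region now rows[0,8) x cols[0,1) = 8x1
Op 4 cut(5, 0): punch at orig (5,0); cuts so far [(5, 0)]; region rows[0,8) x cols[0,1) = 8x1
Op 5 cut(0, 0): punch at orig (0,0); cuts so far [(0, 0), (5, 0)]; region rows[0,8) x cols[0,1) = 8x1
Unfold 1 (reflect across v@1): 4 holes -> [(0, 0), (0, 1), (5, 0), (5, 1)]
Unfold 2 (reflect across v@2): 8 holes -> [(0, 0), (0, 1), (0, 2), (0, 3), (5, 0), (5, 1), (5, 2), (5, 3)]
Unfold 3 (reflect across v@4): 16 holes -> [(0, 0), (0, 1), (0, 2), (0, 3), (0, 4), (0, 5), (0, 6), (0, 7), (5, 0), (5, 1), (5, 2), (5, 3), (5, 4), (5, 5), (5, 6), (5, 7)]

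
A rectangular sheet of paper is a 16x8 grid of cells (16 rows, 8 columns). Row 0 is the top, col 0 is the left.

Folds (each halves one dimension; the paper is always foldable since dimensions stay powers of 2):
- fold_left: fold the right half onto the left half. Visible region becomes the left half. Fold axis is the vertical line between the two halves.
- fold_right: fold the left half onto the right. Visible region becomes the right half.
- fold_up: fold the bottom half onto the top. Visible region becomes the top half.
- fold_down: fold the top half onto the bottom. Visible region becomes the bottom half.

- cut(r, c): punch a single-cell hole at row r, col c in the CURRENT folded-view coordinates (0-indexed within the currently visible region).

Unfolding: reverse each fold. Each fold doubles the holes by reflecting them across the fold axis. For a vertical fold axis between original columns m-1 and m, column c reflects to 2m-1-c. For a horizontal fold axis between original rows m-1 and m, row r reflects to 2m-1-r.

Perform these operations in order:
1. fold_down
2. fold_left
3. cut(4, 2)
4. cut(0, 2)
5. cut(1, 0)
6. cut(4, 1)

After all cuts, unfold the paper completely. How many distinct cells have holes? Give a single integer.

Answer: 16

Derivation:
Op 1 fold_down: fold axis h@8; visible region now rows[8,16) x cols[0,8) = 8x8
Op 2 fold_left: fold axis v@4; visible region now rows[8,16) x cols[0,4) = 8x4
Op 3 cut(4, 2): punch at orig (12,2); cuts so far [(12, 2)]; region rows[8,16) x cols[0,4) = 8x4
Op 4 cut(0, 2): punch at orig (8,2); cuts so far [(8, 2), (12, 2)]; region rows[8,16) x cols[0,4) = 8x4
Op 5 cut(1, 0): punch at orig (9,0); cuts so far [(8, 2), (9, 0), (12, 2)]; region rows[8,16) x cols[0,4) = 8x4
Op 6 cut(4, 1): punch at orig (12,1); cuts so far [(8, 2), (9, 0), (12, 1), (12, 2)]; region rows[8,16) x cols[0,4) = 8x4
Unfold 1 (reflect across v@4): 8 holes -> [(8, 2), (8, 5), (9, 0), (9, 7), (12, 1), (12, 2), (12, 5), (12, 6)]
Unfold 2 (reflect across h@8): 16 holes -> [(3, 1), (3, 2), (3, 5), (3, 6), (6, 0), (6, 7), (7, 2), (7, 5), (8, 2), (8, 5), (9, 0), (9, 7), (12, 1), (12, 2), (12, 5), (12, 6)]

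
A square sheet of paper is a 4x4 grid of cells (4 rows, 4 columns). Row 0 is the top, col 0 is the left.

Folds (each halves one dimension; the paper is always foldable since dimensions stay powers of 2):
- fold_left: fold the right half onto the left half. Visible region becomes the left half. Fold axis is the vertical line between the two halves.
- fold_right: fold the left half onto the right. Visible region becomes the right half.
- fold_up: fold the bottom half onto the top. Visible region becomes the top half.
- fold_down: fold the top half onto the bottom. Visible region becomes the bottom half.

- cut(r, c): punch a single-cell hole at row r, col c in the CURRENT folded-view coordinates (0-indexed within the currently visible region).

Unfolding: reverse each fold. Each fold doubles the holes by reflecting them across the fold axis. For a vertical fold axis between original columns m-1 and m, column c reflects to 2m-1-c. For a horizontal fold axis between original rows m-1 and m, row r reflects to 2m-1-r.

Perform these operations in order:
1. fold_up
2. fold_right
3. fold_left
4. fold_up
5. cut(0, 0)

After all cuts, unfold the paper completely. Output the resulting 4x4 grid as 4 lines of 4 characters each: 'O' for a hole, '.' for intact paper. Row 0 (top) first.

Answer: OOOO
OOOO
OOOO
OOOO

Derivation:
Op 1 fold_up: fold axis h@2; visible region now rows[0,2) x cols[0,4) = 2x4
Op 2 fold_right: fold axis v@2; visible region now rows[0,2) x cols[2,4) = 2x2
Op 3 fold_left: fold axis v@3; visible region now rows[0,2) x cols[2,3) = 2x1
Op 4 fold_up: fold axis h@1; visible region now rows[0,1) x cols[2,3) = 1x1
Op 5 cut(0, 0): punch at orig (0,2); cuts so far [(0, 2)]; region rows[0,1) x cols[2,3) = 1x1
Unfold 1 (reflect across h@1): 2 holes -> [(0, 2), (1, 2)]
Unfold 2 (reflect across v@3): 4 holes -> [(0, 2), (0, 3), (1, 2), (1, 3)]
Unfold 3 (reflect across v@2): 8 holes -> [(0, 0), (0, 1), (0, 2), (0, 3), (1, 0), (1, 1), (1, 2), (1, 3)]
Unfold 4 (reflect across h@2): 16 holes -> [(0, 0), (0, 1), (0, 2), (0, 3), (1, 0), (1, 1), (1, 2), (1, 3), (2, 0), (2, 1), (2, 2), (2, 3), (3, 0), (3, 1), (3, 2), (3, 3)]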